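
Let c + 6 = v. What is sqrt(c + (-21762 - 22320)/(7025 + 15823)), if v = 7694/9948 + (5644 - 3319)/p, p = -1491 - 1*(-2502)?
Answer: I*sqrt(3091611335416489578)/797889288 ≈ 2.2037*I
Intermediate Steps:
p = 1011 (p = -1491 + 2502 = 1011)
v = 5151289/1676238 (v = 7694/9948 + (5644 - 3319)/1011 = 7694*(1/9948) + 2325*(1/1011) = 3847/4974 + 775/337 = 5151289/1676238 ≈ 3.0731)
c = -4906139/1676238 (c = -6 + 5151289/1676238 = -4906139/1676238 ≈ -2.9269)
sqrt(c + (-21762 - 22320)/(7025 + 15823)) = sqrt(-4906139/1676238 + (-21762 - 22320)/(7025 + 15823)) = sqrt(-4906139/1676238 - 44082/22848) = sqrt(-4906139/1676238 - 44082*1/22848) = sqrt(-4906139/1676238 - 7347/3808) = sqrt(-15498948949/3191557152) = I*sqrt(3091611335416489578)/797889288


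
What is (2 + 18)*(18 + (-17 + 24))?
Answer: 500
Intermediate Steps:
(2 + 18)*(18 + (-17 + 24)) = 20*(18 + 7) = 20*25 = 500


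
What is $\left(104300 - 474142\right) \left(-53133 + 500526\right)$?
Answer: $-165464721906$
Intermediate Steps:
$\left(104300 - 474142\right) \left(-53133 + 500526\right) = \left(-369842\right) 447393 = -165464721906$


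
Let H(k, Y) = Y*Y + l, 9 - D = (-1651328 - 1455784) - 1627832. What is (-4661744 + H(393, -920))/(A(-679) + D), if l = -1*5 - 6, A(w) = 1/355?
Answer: -451483675/560302772 ≈ -0.80579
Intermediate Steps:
A(w) = 1/355
l = -11 (l = -5 - 6 = -11)
D = 4734953 (D = 9 - ((-1651328 - 1455784) - 1627832) = 9 - (-3107112 - 1627832) = 9 - 1*(-4734944) = 9 + 4734944 = 4734953)
H(k, Y) = -11 + Y**2 (H(k, Y) = Y*Y - 11 = Y**2 - 11 = -11 + Y**2)
(-4661744 + H(393, -920))/(A(-679) + D) = (-4661744 + (-11 + (-920)**2))/(1/355 + 4734953) = (-4661744 + (-11 + 846400))/(1680908316/355) = (-4661744 + 846389)*(355/1680908316) = -3815355*355/1680908316 = -451483675/560302772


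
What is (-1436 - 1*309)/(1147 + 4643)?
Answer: -349/1158 ≈ -0.30138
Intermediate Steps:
(-1436 - 1*309)/(1147 + 4643) = (-1436 - 309)/5790 = -1745*1/5790 = -349/1158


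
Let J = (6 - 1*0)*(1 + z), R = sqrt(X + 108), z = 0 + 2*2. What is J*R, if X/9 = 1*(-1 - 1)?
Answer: 90*sqrt(10) ≈ 284.60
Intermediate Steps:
X = -18 (X = 9*(1*(-1 - 1)) = 9*(1*(-2)) = 9*(-2) = -18)
z = 4 (z = 0 + 4 = 4)
R = 3*sqrt(10) (R = sqrt(-18 + 108) = sqrt(90) = 3*sqrt(10) ≈ 9.4868)
J = 30 (J = (6 - 1*0)*(1 + 4) = (6 + 0)*5 = 6*5 = 30)
J*R = 30*(3*sqrt(10)) = 90*sqrt(10)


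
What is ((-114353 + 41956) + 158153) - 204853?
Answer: -119097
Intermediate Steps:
((-114353 + 41956) + 158153) - 204853 = (-72397 + 158153) - 204853 = 85756 - 204853 = -119097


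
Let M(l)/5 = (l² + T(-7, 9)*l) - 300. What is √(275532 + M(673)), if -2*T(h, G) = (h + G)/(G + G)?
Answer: √91385642/6 ≈ 1593.3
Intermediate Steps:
T(h, G) = -(G + h)/(4*G) (T(h, G) = -(h + G)/(2*(G + G)) = -(G + h)/(2*(2*G)) = -(G + h)*1/(2*G)/2 = -(G + h)/(4*G))
M(l) = -1500 + 5*l² - 5*l/18 (M(l) = 5*((l² + ((¼)*(-1*9 - 1*(-7))/9)*l) - 300) = 5*((l² + ((¼)*(⅑)*(-9 + 7))*l) - 300) = 5*((l² + ((¼)*(⅑)*(-2))*l) - 300) = 5*((l² - l/18) - 300) = 5*(-300 + l² - l/18) = -1500 + 5*l² - 5*l/18)
√(275532 + M(673)) = √(275532 + (-1500 + 5*673² - 5/18*673)) = √(275532 + (-1500 + 5*452929 - 3365/18)) = √(275532 + (-1500 + 2264645 - 3365/18)) = √(275532 + 40733245/18) = √(45692821/18) = √91385642/6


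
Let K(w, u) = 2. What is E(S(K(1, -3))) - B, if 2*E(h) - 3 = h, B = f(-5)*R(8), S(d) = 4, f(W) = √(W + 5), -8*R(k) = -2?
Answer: 7/2 ≈ 3.5000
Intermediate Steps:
R(k) = ¼ (R(k) = -⅛*(-2) = ¼)
f(W) = √(5 + W)
B = 0 (B = √(5 - 5)*(¼) = √0*(¼) = 0*(¼) = 0)
E(h) = 3/2 + h/2
E(S(K(1, -3))) - B = (3/2 + (½)*4) - 1*0 = (3/2 + 2) + 0 = 7/2 + 0 = 7/2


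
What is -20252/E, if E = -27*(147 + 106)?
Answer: 20252/6831 ≈ 2.9647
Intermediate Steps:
E = -6831 (E = -27*253 = -6831)
-20252/E = -20252/(-6831) = -20252*(-1/6831) = 20252/6831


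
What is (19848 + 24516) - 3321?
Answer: 41043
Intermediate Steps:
(19848 + 24516) - 3321 = 44364 - 3321 = 41043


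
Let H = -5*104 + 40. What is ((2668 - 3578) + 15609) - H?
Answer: 15179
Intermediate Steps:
H = -480 (H = -520 + 40 = -480)
((2668 - 3578) + 15609) - H = ((2668 - 3578) + 15609) - 1*(-480) = (-910 + 15609) + 480 = 14699 + 480 = 15179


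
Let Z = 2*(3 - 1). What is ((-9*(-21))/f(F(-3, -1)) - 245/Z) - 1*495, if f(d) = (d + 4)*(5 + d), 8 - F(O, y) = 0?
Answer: -14431/26 ≈ -555.04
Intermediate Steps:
F(O, y) = 8 (F(O, y) = 8 - 1*0 = 8 + 0 = 8)
Z = 4 (Z = 2*2 = 4)
f(d) = (4 + d)*(5 + d)
((-9*(-21))/f(F(-3, -1)) - 245/Z) - 1*495 = ((-9*(-21))/(20 + 8² + 9*8) - 245/4) - 1*495 = (189/(20 + 64 + 72) - 245*¼) - 495 = (189/156 - 245/4) - 495 = (189*(1/156) - 245/4) - 495 = (63/52 - 245/4) - 495 = -1561/26 - 495 = -14431/26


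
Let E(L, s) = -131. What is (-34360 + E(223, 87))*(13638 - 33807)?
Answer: 695648979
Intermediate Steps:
(-34360 + E(223, 87))*(13638 - 33807) = (-34360 - 131)*(13638 - 33807) = -34491*(-20169) = 695648979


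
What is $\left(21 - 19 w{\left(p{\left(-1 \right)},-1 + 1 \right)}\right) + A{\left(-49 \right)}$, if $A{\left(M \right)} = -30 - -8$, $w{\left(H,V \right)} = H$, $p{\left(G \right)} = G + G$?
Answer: $37$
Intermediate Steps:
$p{\left(G \right)} = 2 G$
$A{\left(M \right)} = -22$ ($A{\left(M \right)} = -30 + 8 = -22$)
$\left(21 - 19 w{\left(p{\left(-1 \right)},-1 + 1 \right)}\right) + A{\left(-49 \right)} = \left(21 - 19 \cdot 2 \left(-1\right)\right) - 22 = \left(21 - -38\right) - 22 = \left(21 + 38\right) - 22 = 59 - 22 = 37$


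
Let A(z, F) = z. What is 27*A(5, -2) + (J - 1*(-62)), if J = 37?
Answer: 234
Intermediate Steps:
27*A(5, -2) + (J - 1*(-62)) = 27*5 + (37 - 1*(-62)) = 135 + (37 + 62) = 135 + 99 = 234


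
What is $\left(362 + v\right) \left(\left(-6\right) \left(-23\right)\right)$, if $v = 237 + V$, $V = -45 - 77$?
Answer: $65826$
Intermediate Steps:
$V = -122$ ($V = -45 - 77 = -122$)
$v = 115$ ($v = 237 - 122 = 115$)
$\left(362 + v\right) \left(\left(-6\right) \left(-23\right)\right) = \left(362 + 115\right) \left(\left(-6\right) \left(-23\right)\right) = 477 \cdot 138 = 65826$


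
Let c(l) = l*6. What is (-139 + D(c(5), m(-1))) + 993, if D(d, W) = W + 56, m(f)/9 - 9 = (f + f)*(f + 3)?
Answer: 955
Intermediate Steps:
m(f) = 81 + 18*f*(3 + f) (m(f) = 81 + 9*((f + f)*(f + 3)) = 81 + 9*((2*f)*(3 + f)) = 81 + 9*(2*f*(3 + f)) = 81 + 18*f*(3 + f))
c(l) = 6*l
D(d, W) = 56 + W
(-139 + D(c(5), m(-1))) + 993 = (-139 + (56 + (81 + 18*(-1)² + 54*(-1)))) + 993 = (-139 + (56 + (81 + 18*1 - 54))) + 993 = (-139 + (56 + (81 + 18 - 54))) + 993 = (-139 + (56 + 45)) + 993 = (-139 + 101) + 993 = -38 + 993 = 955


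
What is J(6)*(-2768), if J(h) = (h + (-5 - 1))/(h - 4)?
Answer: 0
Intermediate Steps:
J(h) = (-6 + h)/(-4 + h) (J(h) = (h - 6)/(-4 + h) = (-6 + h)/(-4 + h))
J(6)*(-2768) = ((-6 + 6)/(-4 + 6))*(-2768) = (0/2)*(-2768) = ((½)*0)*(-2768) = 0*(-2768) = 0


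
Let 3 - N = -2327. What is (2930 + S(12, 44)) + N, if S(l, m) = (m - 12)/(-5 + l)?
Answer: 36852/7 ≈ 5264.6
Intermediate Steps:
N = 2330 (N = 3 - 1*(-2327) = 3 + 2327 = 2330)
S(l, m) = (-12 + m)/(-5 + l)
(2930 + S(12, 44)) + N = (2930 + (-12 + 44)/(-5 + 12)) + 2330 = (2930 + 32/7) + 2330 = 20542/7 + 2330 = 36852/7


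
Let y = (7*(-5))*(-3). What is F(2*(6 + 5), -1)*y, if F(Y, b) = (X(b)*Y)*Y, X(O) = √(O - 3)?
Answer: 101640*I ≈ 1.0164e+5*I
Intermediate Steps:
X(O) = √(-3 + O)
F(Y, b) = Y²*√(-3 + b) (F(Y, b) = (√(-3 + b)*Y)*Y = (Y*√(-3 + b))*Y = Y²*√(-3 + b))
y = 105 (y = -35*(-3) = 105)
F(2*(6 + 5), -1)*y = ((2*(6 + 5))²*√(-3 - 1))*105 = ((2*11)²*√(-4))*105 = (22²*(2*I))*105 = (484*(2*I))*105 = (968*I)*105 = 101640*I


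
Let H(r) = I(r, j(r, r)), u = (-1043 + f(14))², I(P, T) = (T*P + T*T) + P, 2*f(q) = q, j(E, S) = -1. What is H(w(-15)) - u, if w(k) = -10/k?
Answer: -1073295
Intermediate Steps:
f(q) = q/2
I(P, T) = P + T² + P*T (I(P, T) = (P*T + T²) + P = (T² + P*T) + P = P + T² + P*T)
u = 1073296 (u = (-1043 + (½)*14)² = (-1043 + 7)² = (-1036)² = 1073296)
H(r) = 1 (H(r) = r + (-1)² + r*(-1) = r + 1 - r = 1)
H(w(-15)) - u = 1 - 1*1073296 = 1 - 1073296 = -1073295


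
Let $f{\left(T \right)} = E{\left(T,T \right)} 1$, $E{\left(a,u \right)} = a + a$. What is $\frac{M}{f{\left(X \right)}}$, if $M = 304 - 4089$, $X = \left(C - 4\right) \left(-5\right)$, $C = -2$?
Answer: $- \frac{757}{12} \approx -63.083$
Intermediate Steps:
$X = 30$ ($X = \left(-2 - 4\right) \left(-5\right) = \left(-6\right) \left(-5\right) = 30$)
$E{\left(a,u \right)} = 2 a$
$f{\left(T \right)} = 2 T$ ($f{\left(T \right)} = 2 T 1 = 2 T$)
$M = -3785$ ($M = 304 - 4089 = -3785$)
$\frac{M}{f{\left(X \right)}} = - \frac{3785}{2 \cdot 30} = - \frac{3785}{60} = \left(-3785\right) \frac{1}{60} = - \frac{757}{12}$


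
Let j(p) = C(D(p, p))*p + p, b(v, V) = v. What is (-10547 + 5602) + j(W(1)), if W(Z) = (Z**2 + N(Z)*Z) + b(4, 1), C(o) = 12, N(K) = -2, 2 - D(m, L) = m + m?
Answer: -4906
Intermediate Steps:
D(m, L) = 2 - 2*m (D(m, L) = 2 - (m + m) = 2 - 2*m)
W(Z) = 4 + Z**2 - 2*Z (W(Z) = (Z**2 - 2*Z) + 4 = 4 + Z**2 - 2*Z)
j(p) = 13*p (j(p) = 12*p + p = 13*p)
(-10547 + 5602) + j(W(1)) = (-10547 + 5602) + 13*(4 + 1**2 - 2*1) = -4945 + 13*(4 + 1 - 2) = -4945 + 13*3 = -4945 + 39 = -4906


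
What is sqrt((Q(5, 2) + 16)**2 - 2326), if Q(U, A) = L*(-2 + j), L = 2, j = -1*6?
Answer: I*sqrt(2326) ≈ 48.229*I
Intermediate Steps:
j = -6
Q(U, A) = -16 (Q(U, A) = 2*(-2 - 6) = 2*(-8) = -16)
sqrt((Q(5, 2) + 16)**2 - 2326) = sqrt((-16 + 16)**2 - 2326) = sqrt(0**2 - 2326) = sqrt(0 - 2326) = sqrt(-2326) = I*sqrt(2326)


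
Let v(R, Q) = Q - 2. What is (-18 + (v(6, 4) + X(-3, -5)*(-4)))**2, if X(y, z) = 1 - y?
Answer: 1024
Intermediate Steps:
v(R, Q) = -2 + Q
(-18 + (v(6, 4) + X(-3, -5)*(-4)))**2 = (-18 + ((-2 + 4) + (1 - 1*(-3))*(-4)))**2 = (-18 + (2 + (1 + 3)*(-4)))**2 = (-18 + (2 + 4*(-4)))**2 = (-18 + (2 - 16))**2 = (-18 - 14)**2 = (-32)**2 = 1024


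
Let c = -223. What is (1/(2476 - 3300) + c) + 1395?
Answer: 965727/824 ≈ 1172.0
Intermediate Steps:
(1/(2476 - 3300) + c) + 1395 = (1/(2476 - 3300) - 223) + 1395 = (1/(-824) - 223) + 1395 = (-1/824 - 223) + 1395 = -183753/824 + 1395 = 965727/824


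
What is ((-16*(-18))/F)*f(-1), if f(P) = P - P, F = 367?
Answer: 0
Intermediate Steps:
f(P) = 0
((-16*(-18))/F)*f(-1) = (-16*(-18)/367)*0 = (288*(1/367))*0 = (288/367)*0 = 0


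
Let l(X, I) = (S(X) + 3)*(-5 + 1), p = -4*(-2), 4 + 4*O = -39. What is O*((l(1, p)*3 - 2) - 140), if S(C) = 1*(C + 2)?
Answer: 4601/2 ≈ 2300.5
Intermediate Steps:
O = -43/4 (O = -1 + (1/4)*(-39) = -1 - 39/4 = -43/4 ≈ -10.750)
p = 8
S(C) = 2 + C (S(C) = 1*(2 + C) = 2 + C)
l(X, I) = -20 - 4*X (l(X, I) = ((2 + X) + 3)*(-5 + 1) = (5 + X)*(-4) = -20 - 4*X)
O*((l(1, p)*3 - 2) - 140) = -43*(((-20 - 4*1)*3 - 2) - 140)/4 = -43*(((-20 - 4)*3 - 2) - 140)/4 = -43*((-24*3 - 2) - 140)/4 = -43*((-72 - 2) - 140)/4 = -43*(-74 - 140)/4 = -43/4*(-214) = 4601/2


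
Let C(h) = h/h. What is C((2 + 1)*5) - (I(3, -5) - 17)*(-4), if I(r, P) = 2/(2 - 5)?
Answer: -209/3 ≈ -69.667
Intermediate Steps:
I(r, P) = -⅔ (I(r, P) = 2/(-3) = -⅓*2 = -⅔)
C(h) = 1
C((2 + 1)*5) - (I(3, -5) - 17)*(-4) = 1 - (-⅔ - 17)*(-4) = 1 - (-53)*(-4)/3 = 1 - 1*212/3 = 1 - 212/3 = -209/3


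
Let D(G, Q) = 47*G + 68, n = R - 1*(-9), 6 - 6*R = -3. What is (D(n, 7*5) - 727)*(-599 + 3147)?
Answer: -421694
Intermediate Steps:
R = 3/2 (R = 1 - 1/6*(-3) = 1 + 1/2 = 3/2 ≈ 1.5000)
n = 21/2 (n = 3/2 - 1*(-9) = 3/2 + 9 = 21/2 ≈ 10.500)
D(G, Q) = 68 + 47*G
(D(n, 7*5) - 727)*(-599 + 3147) = ((68 + 47*(21/2)) - 727)*(-599 + 3147) = ((68 + 987/2) - 727)*2548 = (1123/2 - 727)*2548 = -331/2*2548 = -421694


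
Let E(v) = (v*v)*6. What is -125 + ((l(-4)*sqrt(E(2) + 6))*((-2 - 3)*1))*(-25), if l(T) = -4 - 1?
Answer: -125 - 625*sqrt(30) ≈ -3548.3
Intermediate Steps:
E(v) = 6*v**2 (E(v) = v**2*6 = 6*v**2)
l(T) = -5
-125 + ((l(-4)*sqrt(E(2) + 6))*((-2 - 3)*1))*(-25) = -125 + ((-5*sqrt(6*2**2 + 6))*((-2 - 3)*1))*(-25) = -125 + ((-5*sqrt(6*4 + 6))*(-5*1))*(-25) = -125 + (-5*sqrt(24 + 6)*(-5))*(-25) = -125 + (-5*sqrt(30)*(-5))*(-25) = -125 + (25*sqrt(30))*(-25) = -125 - 625*sqrt(30)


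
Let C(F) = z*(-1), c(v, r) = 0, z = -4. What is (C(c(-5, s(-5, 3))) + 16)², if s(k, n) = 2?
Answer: 400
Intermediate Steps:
C(F) = 4 (C(F) = -4*(-1) = 4)
(C(c(-5, s(-5, 3))) + 16)² = (4 + 16)² = 20² = 400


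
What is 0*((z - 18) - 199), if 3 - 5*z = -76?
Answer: 0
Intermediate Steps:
z = 79/5 (z = ⅗ - ⅕*(-76) = ⅗ + 76/5 = 79/5 ≈ 15.800)
0*((z - 18) - 199) = 0*((79/5 - 18) - 199) = 0*(-11/5 - 199) = 0*(-1006/5) = 0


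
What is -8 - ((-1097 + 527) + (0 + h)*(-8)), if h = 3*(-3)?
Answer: 490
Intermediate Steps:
h = -9
-8 - ((-1097 + 527) + (0 + h)*(-8)) = -8 - ((-1097 + 527) + (0 - 9)*(-8)) = -8 - (-570 - 9*(-8)) = -8 - (-570 + 72) = -8 - 1*(-498) = -8 + 498 = 490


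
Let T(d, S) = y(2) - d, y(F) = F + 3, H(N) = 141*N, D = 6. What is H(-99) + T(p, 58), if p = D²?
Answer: -13990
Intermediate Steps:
y(F) = 3 + F
p = 36 (p = 6² = 36)
T(d, S) = 5 - d (T(d, S) = (3 + 2) - d = 5 - d)
H(-99) + T(p, 58) = 141*(-99) + (5 - 1*36) = -13959 + (5 - 36) = -13959 - 31 = -13990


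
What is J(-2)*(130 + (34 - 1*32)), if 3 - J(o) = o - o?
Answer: 396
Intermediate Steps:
J(o) = 3 (J(o) = 3 - (o - o) = 3 - 1*0 = 3 + 0 = 3)
J(-2)*(130 + (34 - 1*32)) = 3*(130 + (34 - 1*32)) = 3*(130 + (34 - 32)) = 3*(130 + 2) = 3*132 = 396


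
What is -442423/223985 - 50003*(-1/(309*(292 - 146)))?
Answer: -8759549267/10104859290 ≈ -0.86687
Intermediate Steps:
-442423/223985 - 50003*(-1/(309*(292 - 146))) = -442423*1/223985 - 50003/(146*(-309)) = -442423/223985 - 50003/(-45114) = -442423/223985 - 50003*(-1/45114) = -442423/223985 + 50003/45114 = -8759549267/10104859290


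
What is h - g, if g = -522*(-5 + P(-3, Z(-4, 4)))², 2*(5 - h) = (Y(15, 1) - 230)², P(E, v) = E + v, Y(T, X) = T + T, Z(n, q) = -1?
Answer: 22287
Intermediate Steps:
Y(T, X) = 2*T
h = -19995 (h = 5 - (2*15 - 230)²/2 = 5 - (30 - 230)²/2 = 5 - ½*(-200)² = 5 - ½*40000 = 5 - 20000 = -19995)
g = -42282 (g = -522*(-5 + (-3 - 1))² = -522*(-5 - 4)² = -522*(-9)² = -522*81 = -42282)
h - g = -19995 - 1*(-42282) = -19995 + 42282 = 22287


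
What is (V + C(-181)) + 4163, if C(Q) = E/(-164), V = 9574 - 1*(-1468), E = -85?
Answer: 2493705/164 ≈ 15206.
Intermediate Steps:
V = 11042 (V = 9574 + 1468 = 11042)
C(Q) = 85/164 (C(Q) = -85/(-164) = -85*(-1/164) = 85/164)
(V + C(-181)) + 4163 = (11042 + 85/164) + 4163 = 1810973/164 + 4163 = 2493705/164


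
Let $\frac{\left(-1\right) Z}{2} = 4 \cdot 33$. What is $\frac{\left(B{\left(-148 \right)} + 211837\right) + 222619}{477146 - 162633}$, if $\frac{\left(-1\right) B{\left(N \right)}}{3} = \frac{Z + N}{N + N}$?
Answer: $\frac{32149435}{23273962} \approx 1.3813$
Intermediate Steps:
$Z = -264$ ($Z = - 2 \cdot 4 \cdot 33 = \left(-2\right) 132 = -264$)
$B{\left(N \right)} = - \frac{3 \left(-264 + N\right)}{2 N}$ ($B{\left(N \right)} = - 3 \frac{-264 + N}{N + N} = - 3 \frac{-264 + N}{2 N} = - \frac{3 \left(-264 + N\right)}{2 N}$)
$\frac{\left(B{\left(-148 \right)} + 211837\right) + 222619}{477146 - 162633} = \frac{\left(\left(- \frac{3}{2} + \frac{396}{-148}\right) + 211837\right) + 222619}{477146 - 162633} = \frac{\left(\left(- \frac{3}{2} + 396 \left(- \frac{1}{148}\right)\right) + 211837\right) + 222619}{314513} = \left(\left(\left(- \frac{3}{2} - \frac{99}{37}\right) + 211837\right) + 222619\right) \frac{1}{314513} = \left(\left(- \frac{309}{74} + 211837\right) + 222619\right) \frac{1}{314513} = \left(\frac{15675629}{74} + 222619\right) \frac{1}{314513} = \frac{32149435}{74} \cdot \frac{1}{314513} = \frac{32149435}{23273962}$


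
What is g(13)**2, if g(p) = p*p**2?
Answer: 4826809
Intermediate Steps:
g(p) = p**3
g(13)**2 = (13**3)**2 = 2197**2 = 4826809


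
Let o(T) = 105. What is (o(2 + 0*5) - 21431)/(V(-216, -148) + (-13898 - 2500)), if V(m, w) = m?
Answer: 10663/8307 ≈ 1.2836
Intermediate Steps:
(o(2 + 0*5) - 21431)/(V(-216, -148) + (-13898 - 2500)) = (105 - 21431)/(-216 + (-13898 - 2500)) = -21326/(-216 - 16398) = -21326/(-16614) = -21326*(-1/16614) = 10663/8307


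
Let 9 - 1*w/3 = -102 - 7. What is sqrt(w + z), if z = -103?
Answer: sqrt(251) ≈ 15.843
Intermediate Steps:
w = 354 (w = 27 - 3*(-102 - 7) = 27 - 3*(-109) = 27 + 327 = 354)
sqrt(w + z) = sqrt(354 - 103) = sqrt(251)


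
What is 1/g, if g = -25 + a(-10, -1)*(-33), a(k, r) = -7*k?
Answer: -1/2335 ≈ -0.00042827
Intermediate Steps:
g = -2335 (g = -25 - 7*(-10)*(-33) = -25 + 70*(-33) = -25 - 2310 = -2335)
1/g = 1/(-2335) = -1/2335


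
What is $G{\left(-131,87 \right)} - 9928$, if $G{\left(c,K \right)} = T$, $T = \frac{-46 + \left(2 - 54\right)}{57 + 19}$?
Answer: $- \frac{377313}{38} \approx -9929.3$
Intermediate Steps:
$T = - \frac{49}{38}$ ($T = \frac{-46 - 52}{76} = \left(-98\right) \frac{1}{76} = - \frac{49}{38} \approx -1.2895$)
$G{\left(c,K \right)} = - \frac{49}{38}$
$G{\left(-131,87 \right)} - 9928 = - \frac{49}{38} - 9928 = - \frac{377313}{38}$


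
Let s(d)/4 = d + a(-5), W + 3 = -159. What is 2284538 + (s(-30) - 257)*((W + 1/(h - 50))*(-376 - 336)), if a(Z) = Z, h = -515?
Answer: -24581754614/565 ≈ -4.3508e+7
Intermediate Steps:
W = -162 (W = -3 - 159 = -162)
s(d) = -20 + 4*d (s(d) = 4*(d - 5) = 4*(-5 + d) = -20 + 4*d)
2284538 + (s(-30) - 257)*((W + 1/(h - 50))*(-376 - 336)) = 2284538 + ((-20 + 4*(-30)) - 257)*((-162 + 1/(-515 - 50))*(-376 - 336)) = 2284538 + ((-20 - 120) - 257)*((-162 + 1/(-565))*(-712)) = 2284538 + (-140 - 257)*((-162 - 1/565)*(-712)) = 2284538 - (-36337807)*(-712)/565 = 2284538 - 397*65170072/565 = 2284538 - 25872518584/565 = -24581754614/565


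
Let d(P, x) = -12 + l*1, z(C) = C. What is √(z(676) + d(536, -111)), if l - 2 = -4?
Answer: √662 ≈ 25.729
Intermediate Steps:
l = -2 (l = 2 - 4 = -2)
d(P, x) = -14 (d(P, x) = -12 - 2*1 = -12 - 2 = -14)
√(z(676) + d(536, -111)) = √(676 - 14) = √662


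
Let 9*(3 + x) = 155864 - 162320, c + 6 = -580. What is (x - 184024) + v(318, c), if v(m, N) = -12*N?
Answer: -533137/3 ≈ -1.7771e+5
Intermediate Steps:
c = -586 (c = -6 - 580 = -586)
x = -2161/3 (x = -3 + (155864 - 162320)/9 = -3 + (⅑)*(-6456) = -3 - 2152/3 = -2161/3 ≈ -720.33)
(x - 184024) + v(318, c) = (-2161/3 - 184024) - 12*(-586) = -554233/3 + 7032 = -533137/3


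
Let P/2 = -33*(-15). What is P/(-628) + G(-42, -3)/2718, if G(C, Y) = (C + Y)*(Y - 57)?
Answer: -27645/47414 ≈ -0.58306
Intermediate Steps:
G(C, Y) = (-57 + Y)*(C + Y) (G(C, Y) = (C + Y)*(-57 + Y) = (-57 + Y)*(C + Y))
P = 990 (P = 2*(-33*(-15)) = 2*495 = 990)
P/(-628) + G(-42, -3)/2718 = 990/(-628) + ((-3)**2 - 57*(-42) - 57*(-3) - 42*(-3))/2718 = 990*(-1/628) + (9 + 2394 + 171 + 126)*(1/2718) = -495/314 + 2700*(1/2718) = -495/314 + 150/151 = -27645/47414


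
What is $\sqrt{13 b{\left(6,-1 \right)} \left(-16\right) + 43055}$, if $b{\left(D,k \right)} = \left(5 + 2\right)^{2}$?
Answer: $\sqrt{32863} \approx 181.28$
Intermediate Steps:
$b{\left(D,k \right)} = 49$ ($b{\left(D,k \right)} = 7^{2} = 49$)
$\sqrt{13 b{\left(6,-1 \right)} \left(-16\right) + 43055} = \sqrt{13 \cdot 49 \left(-16\right) + 43055} = \sqrt{637 \left(-16\right) + 43055} = \sqrt{-10192 + 43055} = \sqrt{32863}$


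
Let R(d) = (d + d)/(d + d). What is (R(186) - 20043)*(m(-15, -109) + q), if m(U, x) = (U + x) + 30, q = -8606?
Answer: 174365400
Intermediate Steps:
R(d) = 1 (R(d) = (2*d)/((2*d)) = (2*d)*(1/(2*d)) = 1)
m(U, x) = 30 + U + x
(R(186) - 20043)*(m(-15, -109) + q) = (1 - 20043)*((30 - 15 - 109) - 8606) = -20042*(-94 - 8606) = -20042*(-8700) = 174365400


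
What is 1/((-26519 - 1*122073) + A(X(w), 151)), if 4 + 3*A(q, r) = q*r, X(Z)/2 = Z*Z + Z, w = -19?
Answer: -3/342496 ≈ -8.7592e-6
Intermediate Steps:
X(Z) = 2*Z + 2*Z**2 (X(Z) = 2*(Z*Z + Z) = 2*(Z**2 + Z) = 2*(Z + Z**2) = 2*Z + 2*Z**2)
A(q, r) = -4/3 + q*r/3 (A(q, r) = -4/3 + (q*r)/3 = -4/3 + q*r/3)
1/((-26519 - 1*122073) + A(X(w), 151)) = 1/((-26519 - 1*122073) + (-4/3 + (1/3)*(2*(-19)*(1 - 19))*151)) = 1/((-26519 - 122073) + (-4/3 + (1/3)*(2*(-19)*(-18))*151)) = 1/(-148592 + (-4/3 + (1/3)*684*151)) = 1/(-148592 + (-4/3 + 34428)) = 1/(-148592 + 103280/3) = 1/(-342496/3) = -3/342496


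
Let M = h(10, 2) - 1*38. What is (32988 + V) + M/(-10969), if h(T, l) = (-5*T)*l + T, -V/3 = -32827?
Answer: 1442083589/10969 ≈ 1.3147e+5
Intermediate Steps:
V = 98481 (V = -3*(-32827) = 98481)
h(T, l) = T - 5*T*l (h(T, l) = -5*T*l + T = T - 5*T*l)
M = -128 (M = 10*(1 - 5*2) - 1*38 = 10*(1 - 10) - 38 = 10*(-9) - 38 = -90 - 38 = -128)
(32988 + V) + M/(-10969) = (32988 + 98481) - 128/(-10969) = 131469 - 128*(-1/10969) = 131469 + 128/10969 = 1442083589/10969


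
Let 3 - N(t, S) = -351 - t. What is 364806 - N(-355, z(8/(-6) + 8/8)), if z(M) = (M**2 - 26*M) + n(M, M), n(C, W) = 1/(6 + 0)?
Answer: 364807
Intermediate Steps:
n(C, W) = 1/6
z(M) = 1/6 + M**2 - 26*M (z(M) = (M**2 - 26*M) + 1/6 = 1/6 + M**2 - 26*M)
N(t, S) = 354 + t (N(t, S) = 3 - (-351 - t) = 3 + (351 + t) = 354 + t)
364806 - N(-355, z(8/(-6) + 8/8)) = 364806 - (354 - 355) = 364806 - 1*(-1) = 364806 + 1 = 364807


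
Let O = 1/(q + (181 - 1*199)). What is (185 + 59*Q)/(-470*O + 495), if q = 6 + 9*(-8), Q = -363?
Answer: -891744/21025 ≈ -42.414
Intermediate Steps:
q = -66 (q = 6 - 72 = -66)
O = -1/84 (O = 1/(-66 + (181 - 1*199)) = 1/(-66 + (181 - 199)) = 1/(-66 - 18) = 1/(-84) = -1/84 ≈ -0.011905)
(185 + 59*Q)/(-470*O + 495) = (185 + 59*(-363))/(-470*(-1/84) + 495) = (185 - 21417)/(235/42 + 495) = -21232/21025/42 = -21232*42/21025 = -891744/21025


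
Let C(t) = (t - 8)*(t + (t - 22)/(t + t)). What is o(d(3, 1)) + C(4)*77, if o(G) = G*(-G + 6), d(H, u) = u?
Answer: -534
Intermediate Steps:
C(t) = (-8 + t)*(t + (-22 + t)/(2*t)) (C(t) = (-8 + t)*(t + (-22 + t)/((2*t))) = (-8 + t)*(t + (-22 + t)*(1/(2*t))) = (-8 + t)*(t + (-22 + t)/(2*t)))
o(G) = G*(6 - G)
o(d(3, 1)) + C(4)*77 = 1*(6 - 1*1) + (-15 + 4**2 + 88/4 - 15/2*4)*77 = 1*(6 - 1) + (-15 + 16 + 88*(1/4) - 30)*77 = 1*5 + (-15 + 16 + 22 - 30)*77 = 5 - 7*77 = 5 - 539 = -534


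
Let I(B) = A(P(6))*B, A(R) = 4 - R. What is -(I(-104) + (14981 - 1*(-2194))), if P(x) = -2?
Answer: -16551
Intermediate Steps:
I(B) = 6*B (I(B) = (4 - 1*(-2))*B = (4 + 2)*B = 6*B)
-(I(-104) + (14981 - 1*(-2194))) = -(6*(-104) + (14981 - 1*(-2194))) = -(-624 + (14981 + 2194)) = -(-624 + 17175) = -1*16551 = -16551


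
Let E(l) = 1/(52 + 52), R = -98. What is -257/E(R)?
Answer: -26728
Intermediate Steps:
E(l) = 1/104
-257/E(R) = -257/1/104 = -257*104 = -26728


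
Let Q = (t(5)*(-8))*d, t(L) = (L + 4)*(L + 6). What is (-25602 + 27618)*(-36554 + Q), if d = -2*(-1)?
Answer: -76886208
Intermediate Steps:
t(L) = (4 + L)*(6 + L)
d = 2
Q = -1584 (Q = ((24 + 5² + 10*5)*(-8))*2 = ((24 + 25 + 50)*(-8))*2 = (99*(-8))*2 = -792*2 = -1584)
(-25602 + 27618)*(-36554 + Q) = (-25602 + 27618)*(-36554 - 1584) = 2016*(-38138) = -76886208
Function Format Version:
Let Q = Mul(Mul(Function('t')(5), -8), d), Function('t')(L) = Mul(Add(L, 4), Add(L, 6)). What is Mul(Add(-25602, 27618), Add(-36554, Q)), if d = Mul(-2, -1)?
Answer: -76886208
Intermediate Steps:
Function('t')(L) = Mul(Add(4, L), Add(6, L))
d = 2
Q = -1584 (Q = Mul(Mul(Add(24, Pow(5, 2), Mul(10, 5)), -8), 2) = Mul(Mul(Add(24, 25, 50), -8), 2) = Mul(Mul(99, -8), 2) = Mul(-792, 2) = -1584)
Mul(Add(-25602, 27618), Add(-36554, Q)) = Mul(Add(-25602, 27618), Add(-36554, -1584)) = Mul(2016, -38138) = -76886208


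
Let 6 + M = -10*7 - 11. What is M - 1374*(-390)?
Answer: 535773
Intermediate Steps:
M = -87 (M = -6 + (-10*7 - 11) = -6 + (-70 - 11) = -6 - 81 = -87)
M - 1374*(-390) = -87 - 1374*(-390) = -87 + 535860 = 535773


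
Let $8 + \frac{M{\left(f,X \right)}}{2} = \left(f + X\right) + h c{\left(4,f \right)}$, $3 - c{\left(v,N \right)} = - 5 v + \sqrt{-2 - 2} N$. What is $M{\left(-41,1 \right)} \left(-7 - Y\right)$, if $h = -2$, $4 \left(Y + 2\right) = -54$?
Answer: $-1598 - 2788 i \approx -1598.0 - 2788.0 i$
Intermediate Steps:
$c{\left(v,N \right)} = 3 + 5 v - 2 i N$ ($c{\left(v,N \right)} = 3 - \left(- 5 v + \sqrt{-2 - 2} N\right) = 3 - \left(- 5 v + \sqrt{-4} N\right) = 3 - \left(- 5 v + 2 i N\right) = 3 + 5 v - 2 i N$)
$Y = - \frac{31}{2}$ ($Y = -2 + \frac{1}{4} \left(-54\right) = -2 - \frac{27}{2} = - \frac{31}{2} \approx -15.5$)
$M{\left(f,X \right)} = -108 + 2 X + 2 f + 8 i f$ ($M{\left(f,X \right)} = -16 + 2 \left(\left(f + X\right) - 2 \left(3 + 5 \cdot 4 - 2 i f\right)\right) = -16 + 2 \left(\left(X + f\right) - 2 \left(3 + 20 - 2 i f\right)\right) = -16 + 2 \left(\left(X + f\right) - 2 \left(23 - 2 i f\right)\right) = -16 + 2 \left(\left(X + f\right) + \left(-46 + 4 i f\right)\right) = -16 + 2 \left(-46 + X + f + 4 i f\right) = -16 + \left(-92 + 2 X + 2 f + 8 i f\right) = -108 + 2 X + 2 f + 8 i f$)
$M{\left(-41,1 \right)} \left(-7 - Y\right) = \left(-108 + 2 \cdot 1 + 2 \left(-41\right) + 8 i \left(-41\right)\right) \left(-7 - - \frac{31}{2}\right) = \left(-108 + 2 - 82 - 328 i\right) \left(-7 + \frac{31}{2}\right) = \left(-188 - 328 i\right) \frac{17}{2} = -1598 - 2788 i$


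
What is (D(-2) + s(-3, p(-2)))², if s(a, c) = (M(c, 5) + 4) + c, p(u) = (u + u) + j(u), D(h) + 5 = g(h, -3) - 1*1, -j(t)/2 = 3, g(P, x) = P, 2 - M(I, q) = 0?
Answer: 144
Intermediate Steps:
M(I, q) = 2 (M(I, q) = 2 - 1*0 = 2 + 0 = 2)
j(t) = -6 (j(t) = -2*3 = -6)
D(h) = -6 + h (D(h) = -5 + (h - 1*1) = -5 + (h - 1) = -5 + (-1 + h) = -6 + h)
p(u) = -6 + 2*u (p(u) = (u + u) - 6 = 2*u - 6 = -6 + 2*u)
s(a, c) = 6 + c (s(a, c) = (2 + 4) + c = 6 + c)
(D(-2) + s(-3, p(-2)))² = ((-6 - 2) + (6 + (-6 + 2*(-2))))² = (-8 + (6 + (-6 - 4)))² = (-8 + (6 - 10))² = (-8 - 4)² = (-12)² = 144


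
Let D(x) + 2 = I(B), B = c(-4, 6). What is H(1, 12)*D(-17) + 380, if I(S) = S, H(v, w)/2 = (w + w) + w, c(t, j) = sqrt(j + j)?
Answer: 236 + 144*sqrt(3) ≈ 485.42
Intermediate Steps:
c(t, j) = sqrt(2)*sqrt(j) (c(t, j) = sqrt(2*j) = sqrt(2)*sqrt(j))
H(v, w) = 6*w (H(v, w) = 2*((w + w) + w) = 2*(2*w + w) = 2*(3*w) = 6*w)
B = 2*sqrt(3) (B = sqrt(2)*sqrt(6) = 2*sqrt(3) ≈ 3.4641)
D(x) = -2 + 2*sqrt(3)
H(1, 12)*D(-17) + 380 = (6*12)*(-2 + 2*sqrt(3)) + 380 = 72*(-2 + 2*sqrt(3)) + 380 = (-144 + 144*sqrt(3)) + 380 = 236 + 144*sqrt(3)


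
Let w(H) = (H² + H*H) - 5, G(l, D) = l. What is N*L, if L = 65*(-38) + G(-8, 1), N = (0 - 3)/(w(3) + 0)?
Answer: 7434/13 ≈ 571.85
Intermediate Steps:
w(H) = -5 + 2*H² (w(H) = (H² + H²) - 5 = 2*H² - 5 = -5 + 2*H²)
N = -3/13 (N = (0 - 3)/((-5 + 2*3²) + 0) = -3/((-5 + 2*9) + 0) = -3/((-5 + 18) + 0) = -3/(13 + 0) = -3/13 ≈ -0.23077)
L = -2478 (L = 65*(-38) - 8 = -2470 - 8 = -2478)
N*L = -3/13*(-2478) = 7434/13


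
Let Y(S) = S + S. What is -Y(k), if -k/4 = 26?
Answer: 208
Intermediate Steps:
k = -104 (k = -4*26 = -104)
Y(S) = 2*S
-Y(k) = -2*(-104) = -1*(-208) = 208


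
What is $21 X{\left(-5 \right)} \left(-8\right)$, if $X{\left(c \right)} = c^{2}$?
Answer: $-4200$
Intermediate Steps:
$21 X{\left(-5 \right)} \left(-8\right) = 21 \left(-5\right)^{2} \left(-8\right) = 21 \cdot 25 \left(-8\right) = 525 \left(-8\right) = -4200$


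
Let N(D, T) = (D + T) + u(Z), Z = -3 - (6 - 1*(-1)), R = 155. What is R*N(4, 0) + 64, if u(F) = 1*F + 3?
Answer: -401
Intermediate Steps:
Z = -10 (Z = -3 - (6 + 1) = -3 - 1*7 = -3 - 7 = -10)
u(F) = 3 + F (u(F) = F + 3 = 3 + F)
N(D, T) = -7 + D + T (N(D, T) = (D + T) + (3 - 10) = (D + T) - 7 = -7 + D + T)
R*N(4, 0) + 64 = 155*(-7 + 4 + 0) + 64 = 155*(-3) + 64 = -465 + 64 = -401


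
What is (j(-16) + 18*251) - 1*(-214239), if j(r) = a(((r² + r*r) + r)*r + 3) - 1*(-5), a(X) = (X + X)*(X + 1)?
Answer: 126067874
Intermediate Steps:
a(X) = 2*X*(1 + X) (a(X) = (2*X)*(1 + X) = 2*X*(1 + X))
j(r) = 5 + 2*(3 + r*(r + 2*r²))*(4 + r*(r + 2*r²)) (j(r) = 2*(((r² + r*r) + r)*r + 3)*(1 + (((r² + r*r) + r)*r + 3)) - 1*(-5) = 2*(((r² + r²) + r)*r + 3)*(1 + (((r² + r²) + r)*r + 3)) + 5 = 2*((2*r² + r)*r + 3)*(1 + ((2*r² + r)*r + 3)) + 5 = 2*((r + 2*r²)*r + 3)*(1 + ((r + 2*r²)*r + 3)) + 5 = 2*(r*(r + 2*r²) + 3)*(1 + (r*(r + 2*r²) + 3)) + 5 = 2*(3 + r*(r + 2*r²))*(1 + (3 + r*(r + 2*r²))) + 5 = 2*(3 + r*(r + 2*r²))*(4 + r*(r + 2*r²)) + 5 = 5 + 2*(3 + r*(r + 2*r²))*(4 + r*(r + 2*r²)))
(j(-16) + 18*251) - 1*(-214239) = ((5 + 2*(3 + (-16)² + 2*(-16)³)*(4 + (-16)² + 2*(-16)³)) + 18*251) - 1*(-214239) = ((5 + 2*(3 + 256 + 2*(-4096))*(4 + 256 + 2*(-4096))) + 4518) + 214239 = ((5 + 2*(3 + 256 - 8192)*(4 + 256 - 8192)) + 4518) + 214239 = ((5 + 2*(-7933)*(-7932)) + 4518) + 214239 = ((5 + 125849112) + 4518) + 214239 = (125849117 + 4518) + 214239 = 125853635 + 214239 = 126067874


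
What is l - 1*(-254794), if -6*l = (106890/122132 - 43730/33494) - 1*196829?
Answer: 588238868596587/2045344604 ≈ 2.8760e+5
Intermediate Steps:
l = 67097335565011/2045344604 (l = -((106890/122132 - 43730/33494) - 1*196829)/6 = -((106890*(1/122132) - 43730*1/33494) - 196829)/6 = -((53445/61066 - 21865/16747) - 196829)/6 = -(-440164675/1022672302 - 196829)/6 = -⅙*(-201292006695033/1022672302) = 67097335565011/2045344604 ≈ 32805.)
l - 1*(-254794) = 67097335565011/2045344604 - 1*(-254794) = 67097335565011/2045344604 + 254794 = 588238868596587/2045344604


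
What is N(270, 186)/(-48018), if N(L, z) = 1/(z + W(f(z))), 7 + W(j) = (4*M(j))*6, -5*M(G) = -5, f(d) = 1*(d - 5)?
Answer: -1/9747654 ≈ -1.0259e-7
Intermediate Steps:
f(d) = -5 + d (f(d) = 1*(-5 + d) = -5 + d)
M(G) = 1 (M(G) = -1/5*(-5) = 1)
W(j) = 17 (W(j) = -7 + (4*1)*6 = -7 + 4*6 = -7 + 24 = 17)
N(L, z) = 1/(17 + z) (N(L, z) = 1/(z + 17) = 1/(17 + z))
N(270, 186)/(-48018) = 1/((17 + 186)*(-48018)) = -1/48018/203 = (1/203)*(-1/48018) = -1/9747654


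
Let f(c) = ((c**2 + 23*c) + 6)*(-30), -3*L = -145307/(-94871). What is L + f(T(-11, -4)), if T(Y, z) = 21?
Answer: -7940848007/284613 ≈ -27901.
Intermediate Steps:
L = -145307/284613 (L = -(-145307)/(3*(-94871)) = -(-145307)*(-1)/(3*94871) = -1/3*145307/94871 = -145307/284613 ≈ -0.51054)
f(c) = -180 - 690*c - 30*c**2 (f(c) = (6 + c**2 + 23*c)*(-30) = -180 - 690*c - 30*c**2)
L + f(T(-11, -4)) = -145307/284613 + (-180 - 690*21 - 30*21**2) = -145307/284613 + (-180 - 14490 - 30*441) = -145307/284613 + (-180 - 14490 - 13230) = -145307/284613 - 27900 = -7940848007/284613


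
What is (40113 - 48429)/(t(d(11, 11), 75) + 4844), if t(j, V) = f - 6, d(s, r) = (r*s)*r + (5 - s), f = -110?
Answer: -693/394 ≈ -1.7589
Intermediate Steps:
d(s, r) = 5 - s + s*r² (d(s, r) = s*r² + (5 - s) = 5 - s + s*r²)
t(j, V) = -116 (t(j, V) = -110 - 6 = -116)
(40113 - 48429)/(t(d(11, 11), 75) + 4844) = (40113 - 48429)/(-116 + 4844) = -8316/4728 = -8316*1/4728 = -693/394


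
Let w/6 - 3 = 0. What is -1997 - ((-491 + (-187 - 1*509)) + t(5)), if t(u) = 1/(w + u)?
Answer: -18631/23 ≈ -810.04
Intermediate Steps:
w = 18 (w = 18 + 6*0 = 18 + 0 = 18)
t(u) = 1/(18 + u)
-1997 - ((-491 + (-187 - 1*509)) + t(5)) = -1997 - ((-491 + (-187 - 1*509)) + 1/(18 + 5)) = -1997 - ((-491 + (-187 - 509)) + 1/23) = -1997 - ((-491 - 696) + 1/23) = -1997 - (-1187 + 1/23) = -1997 - 1*(-27300/23) = -1997 + 27300/23 = -18631/23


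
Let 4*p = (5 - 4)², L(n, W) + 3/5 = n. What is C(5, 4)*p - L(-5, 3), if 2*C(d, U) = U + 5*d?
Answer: 369/40 ≈ 9.2250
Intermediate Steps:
L(n, W) = -⅗ + n
p = ¼ (p = (5 - 4)²/4 = (¼)*1² = (¼)*1 = ¼ ≈ 0.25000)
C(d, U) = U/2 + 5*d/2 (C(d, U) = (U + 5*d)/2 = U/2 + 5*d/2)
C(5, 4)*p - L(-5, 3) = ((½)*4 + (5/2)*5)*(¼) - (-⅗ - 5) = (2 + 25/2)*(¼) - 1*(-28/5) = (29/2)*(¼) + 28/5 = 29/8 + 28/5 = 369/40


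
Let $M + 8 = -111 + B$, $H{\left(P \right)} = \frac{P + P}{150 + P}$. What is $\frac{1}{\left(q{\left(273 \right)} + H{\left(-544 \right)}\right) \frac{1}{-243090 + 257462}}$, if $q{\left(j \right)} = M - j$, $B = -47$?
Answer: $- \frac{2831284}{85939} \approx -32.945$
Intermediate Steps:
$H{\left(P \right)} = \frac{2 P}{150 + P}$
$M = -166$ ($M = -8 - 158 = -166$)
$q{\left(j \right)} = -166 - j$
$\frac{1}{\left(q{\left(273 \right)} + H{\left(-544 \right)}\right) \frac{1}{-243090 + 257462}} = \frac{1}{\left(\left(-166 - 273\right) + 2 \left(-544\right) \frac{1}{150 - 544}\right) \frac{1}{-243090 + 257462}} = \frac{1}{\left(\left(-166 - 273\right) + 2 \left(-544\right) \frac{1}{-394}\right) \frac{1}{14372}} = \frac{1}{\left(-439 + 2 \left(-544\right) \left(- \frac{1}{394}\right)\right) \frac{1}{14372}} = \frac{1}{\left(-439 + \frac{544}{197}\right) \frac{1}{14372}} = \frac{1}{\left(- \frac{85939}{197}\right) \frac{1}{14372}} = \frac{1}{- \frac{85939}{2831284}} = - \frac{2831284}{85939}$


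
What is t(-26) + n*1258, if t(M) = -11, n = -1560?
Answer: -1962491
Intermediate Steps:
t(-26) + n*1258 = -11 - 1560*1258 = -11 - 1962480 = -1962491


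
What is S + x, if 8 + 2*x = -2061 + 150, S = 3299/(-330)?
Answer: -159967/165 ≈ -969.50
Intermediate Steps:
S = -3299/330 (S = 3299*(-1/330) = -3299/330 ≈ -9.9970)
x = -1919/2 (x = -4 + (-2061 + 150)/2 = -4 + (½)*(-1911) = -4 - 1911/2 = -1919/2 ≈ -959.50)
S + x = -3299/330 - 1919/2 = -159967/165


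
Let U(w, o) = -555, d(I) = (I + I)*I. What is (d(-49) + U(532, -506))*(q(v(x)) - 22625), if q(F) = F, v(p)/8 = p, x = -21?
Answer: -96801871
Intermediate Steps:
v(p) = 8*p
d(I) = 2*I**2 (d(I) = (2*I)*I = 2*I**2)
(d(-49) + U(532, -506))*(q(v(x)) - 22625) = (2*(-49)**2 - 555)*(8*(-21) - 22625) = (2*2401 - 555)*(-168 - 22625) = (4802 - 555)*(-22793) = 4247*(-22793) = -96801871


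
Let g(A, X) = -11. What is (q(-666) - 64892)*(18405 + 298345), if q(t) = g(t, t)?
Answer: -20558025250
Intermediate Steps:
q(t) = -11
(q(-666) - 64892)*(18405 + 298345) = (-11 - 64892)*(18405 + 298345) = -64903*316750 = -20558025250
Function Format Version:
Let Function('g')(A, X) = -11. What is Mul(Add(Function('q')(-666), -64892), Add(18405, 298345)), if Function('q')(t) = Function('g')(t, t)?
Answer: -20558025250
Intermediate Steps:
Function('q')(t) = -11
Mul(Add(Function('q')(-666), -64892), Add(18405, 298345)) = Mul(Add(-11, -64892), Add(18405, 298345)) = Mul(-64903, 316750) = -20558025250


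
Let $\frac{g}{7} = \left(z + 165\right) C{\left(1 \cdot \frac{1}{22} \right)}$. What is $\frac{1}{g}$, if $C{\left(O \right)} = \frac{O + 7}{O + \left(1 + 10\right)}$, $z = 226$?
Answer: $\frac{243}{424235} \approx 0.0005728$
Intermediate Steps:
$C{\left(O \right)} = \frac{7 + O}{11 + O}$ ($C{\left(O \right)} = \frac{7 + O}{O + 11} = \frac{7 + O}{11 + O}$)
$g = \frac{424235}{243}$ ($g = 7 \left(226 + 165\right) \frac{7 + 1 \cdot \frac{1}{22}}{11 + 1 \cdot \frac{1}{22}} = 7 \cdot 391 \frac{7 + 1 \cdot \frac{1}{22}}{11 + 1 \cdot \frac{1}{22}} = 7 \cdot 391 \frac{7 + \frac{1}{22}}{11 + \frac{1}{22}} = 7 \cdot 391 \frac{1}{\frac{243}{22}} \cdot \frac{155}{22} = 7 \cdot 391 \cdot \frac{22}{243} \cdot \frac{155}{22} = 7 \cdot 391 \cdot \frac{155}{243} = 7 \cdot \frac{60605}{243} = \frac{424235}{243} \approx 1745.8$)
$\frac{1}{g} = \frac{1}{\frac{424235}{243}} = \frac{243}{424235}$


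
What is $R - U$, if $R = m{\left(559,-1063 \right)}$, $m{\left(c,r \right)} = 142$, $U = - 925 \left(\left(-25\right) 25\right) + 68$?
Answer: $-578051$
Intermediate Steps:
$U = 578193$ ($U = \left(-925\right) \left(-625\right) + 68 = 578125 + 68 = 578193$)
$R = 142$
$R - U = 142 - 578193 = -578051$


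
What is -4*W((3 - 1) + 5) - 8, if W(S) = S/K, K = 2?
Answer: -22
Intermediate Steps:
W(S) = S/2
-4*W((3 - 1) + 5) - 8 = -2*((3 - 1) + 5) - 8 = -2*(2 + 5) - 8 = -2*7 - 8 = -4*7/2 - 8 = -14 - 8 = -22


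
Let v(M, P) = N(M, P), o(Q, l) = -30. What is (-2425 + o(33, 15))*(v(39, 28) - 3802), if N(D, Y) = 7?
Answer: 9316725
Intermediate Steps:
v(M, P) = 7
(-2425 + o(33, 15))*(v(39, 28) - 3802) = (-2425 - 30)*(7 - 3802) = -2455*(-3795) = 9316725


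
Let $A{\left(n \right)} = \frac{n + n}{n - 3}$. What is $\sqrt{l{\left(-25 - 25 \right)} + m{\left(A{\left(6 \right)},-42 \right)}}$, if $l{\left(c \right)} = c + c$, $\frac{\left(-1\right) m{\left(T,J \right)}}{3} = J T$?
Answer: $2 \sqrt{101} \approx 20.1$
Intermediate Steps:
$A{\left(n \right)} = \frac{2 n}{-3 + n}$
$m{\left(T,J \right)} = - 3 J T$
$l{\left(c \right)} = 2 c$
$\sqrt{l{\left(-25 - 25 \right)} + m{\left(A{\left(6 \right)},-42 \right)}} = \sqrt{2 \left(-25 - 25\right) - - 126 \cdot 2 \cdot 6 \frac{1}{-3 + 6}} = \sqrt{2 \left(-50\right) - - 126 \cdot 2 \cdot 6 \cdot \frac{1}{3}} = \sqrt{-100 - - 126 \cdot 2 \cdot 6 \cdot \frac{1}{3}} = \sqrt{-100 - \left(-126\right) 4} = \sqrt{-100 + 504} = \sqrt{404} = 2 \sqrt{101}$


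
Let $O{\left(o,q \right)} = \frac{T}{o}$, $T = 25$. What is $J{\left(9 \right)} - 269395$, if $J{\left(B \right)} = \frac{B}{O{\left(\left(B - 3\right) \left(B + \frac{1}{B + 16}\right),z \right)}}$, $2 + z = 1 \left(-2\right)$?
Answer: $- \frac{168359671}{625} \approx -2.6938 \cdot 10^{5}$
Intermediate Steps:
$z = -4$ ($z = -2 + 1 \left(-2\right) = -2 - 2 = -4$)
$O{\left(o,q \right)} = \frac{25}{o}$
$J{\left(B \right)} = \frac{B \left(-3 + B\right) \left(B + \frac{1}{16 + B}\right)}{25}$ ($J{\left(B \right)} = \frac{B}{25 \frac{1}{\left(B - 3\right) \left(B + \frac{1}{B + 16}\right)}} = \frac{B}{25 \frac{1}{\left(-3 + B\right) \left(B + \frac{1}{16 + B}\right)}} = \frac{B}{25 \frac{1}{-3 + B} \frac{1}{B + \frac{1}{16 + B}}} = B \frac{\left(-3 + B\right) \left(B + \frac{1}{16 + B}\right)}{25} = \frac{B \left(-3 + B\right) \left(B + \frac{1}{16 + B}\right)}{25}$)
$J{\left(9 \right)} - 269395 = \frac{1}{25} \cdot 9 \frac{1}{16 + 9} \left(-3 + 9 + 9 \left(-3 + 9\right) \left(16 + 9\right)\right) - 269395 = \frac{1}{25} \cdot 9 \cdot \frac{1}{25} \left(-3 + 9 + 9 \cdot 6 \cdot 25\right) - 269395 = \frac{1}{25} \cdot 9 \cdot \frac{1}{25} \left(-3 + 9 + 1350\right) - 269395 = \frac{1}{25} \cdot 9 \cdot \frac{1}{25} \cdot 1356 - 269395 = \frac{12204}{625} - 269395 = - \frac{168359671}{625}$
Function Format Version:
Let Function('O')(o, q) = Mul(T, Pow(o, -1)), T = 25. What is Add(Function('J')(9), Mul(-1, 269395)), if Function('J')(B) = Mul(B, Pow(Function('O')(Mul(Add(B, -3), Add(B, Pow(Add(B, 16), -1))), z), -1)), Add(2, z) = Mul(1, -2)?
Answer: Rational(-168359671, 625) ≈ -2.6938e+5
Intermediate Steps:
z = -4 (z = Add(-2, Mul(1, -2)) = Add(-2, -2) = -4)
Function('O')(o, q) = Mul(25, Pow(o, -1))
Function('J')(B) = Mul(Rational(1, 25), B, Add(-3, B), Add(B, Pow(Add(16, B), -1))) (Function('J')(B) = Mul(B, Pow(Mul(25, Pow(Mul(Add(B, -3), Add(B, Pow(Add(B, 16), -1))), -1)), -1)) = Mul(B, Pow(Mul(25, Pow(Mul(Add(-3, B), Add(B, Pow(Add(16, B), -1))), -1)), -1)) = Mul(B, Pow(Mul(25, Mul(Pow(Add(-3, B), -1), Pow(Add(B, Pow(Add(16, B), -1)), -1))), -1)) = Mul(B, Pow(Mul(25, Pow(Add(-3, B), -1), Pow(Add(B, Pow(Add(16, B), -1)), -1)), -1)) = Mul(B, Mul(Rational(1, 25), Add(-3, B), Add(B, Pow(Add(16, B), -1)))) = Mul(Rational(1, 25), B, Add(-3, B), Add(B, Pow(Add(16, B), -1))))
Add(Function('J')(9), Mul(-1, 269395)) = Add(Mul(Rational(1, 25), 9, Pow(Add(16, 9), -1), Add(-3, 9, Mul(9, Add(-3, 9), Add(16, 9)))), Mul(-1, 269395)) = Add(Mul(Rational(1, 25), 9, Pow(25, -1), Add(-3, 9, Mul(9, 6, 25))), -269395) = Add(Mul(Rational(1, 25), 9, Rational(1, 25), Add(-3, 9, 1350)), -269395) = Add(Mul(Rational(1, 25), 9, Rational(1, 25), 1356), -269395) = Add(Rational(12204, 625), -269395) = Rational(-168359671, 625)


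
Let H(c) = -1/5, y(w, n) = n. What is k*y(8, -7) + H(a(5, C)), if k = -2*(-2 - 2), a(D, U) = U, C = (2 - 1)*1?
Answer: -281/5 ≈ -56.200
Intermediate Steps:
C = 1 (C = 1*1 = 1)
H(c) = -⅕ (H(c) = -1*⅕ = -⅕)
k = 8 (k = -2*(-4) = 8)
k*y(8, -7) + H(a(5, C)) = 8*(-7) - ⅕ = -56 - ⅕ = -281/5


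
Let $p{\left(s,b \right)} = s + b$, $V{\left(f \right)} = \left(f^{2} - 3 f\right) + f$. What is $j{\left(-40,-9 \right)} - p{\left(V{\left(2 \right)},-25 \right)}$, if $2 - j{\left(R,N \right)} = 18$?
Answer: $9$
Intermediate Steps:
$j{\left(R,N \right)} = -16$ ($j{\left(R,N \right)} = 2 - 18 = -16$)
$V{\left(f \right)} = f^{2} - 2 f$
$p{\left(s,b \right)} = b + s$
$j{\left(-40,-9 \right)} - p{\left(V{\left(2 \right)},-25 \right)} = -16 - \left(-25 + 2 \left(-2 + 2\right)\right) = -16 - \left(-25 + 2 \cdot 0\right) = -16 - \left(-25 + 0\right) = -16 - -25 = -16 + 25 = 9$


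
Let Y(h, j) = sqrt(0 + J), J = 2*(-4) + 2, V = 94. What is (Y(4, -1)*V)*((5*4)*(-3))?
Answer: -5640*I*sqrt(6) ≈ -13815.0*I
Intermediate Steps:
J = -6 (J = -8 + 2 = -6)
Y(h, j) = I*sqrt(6) (Y(h, j) = sqrt(0 - 6) = sqrt(-6) = I*sqrt(6))
(Y(4, -1)*V)*((5*4)*(-3)) = ((I*sqrt(6))*94)*((5*4)*(-3)) = (94*I*sqrt(6))*(20*(-3)) = (94*I*sqrt(6))*(-60) = -5640*I*sqrt(6)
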